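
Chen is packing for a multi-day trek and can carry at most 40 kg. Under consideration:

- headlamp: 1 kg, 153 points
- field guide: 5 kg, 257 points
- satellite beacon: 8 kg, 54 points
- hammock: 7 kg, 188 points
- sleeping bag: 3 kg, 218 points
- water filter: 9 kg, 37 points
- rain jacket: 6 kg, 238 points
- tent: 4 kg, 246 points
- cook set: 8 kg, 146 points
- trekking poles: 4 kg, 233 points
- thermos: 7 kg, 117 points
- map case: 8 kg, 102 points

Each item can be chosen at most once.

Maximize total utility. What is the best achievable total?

Headlamp + field guide + hammock + sleeping bag + rain jacket + tent + cook set + trekking poles uses 38 of the 40 kg and totals 1679.
Nothing else within 40 kg beats 1679.

1679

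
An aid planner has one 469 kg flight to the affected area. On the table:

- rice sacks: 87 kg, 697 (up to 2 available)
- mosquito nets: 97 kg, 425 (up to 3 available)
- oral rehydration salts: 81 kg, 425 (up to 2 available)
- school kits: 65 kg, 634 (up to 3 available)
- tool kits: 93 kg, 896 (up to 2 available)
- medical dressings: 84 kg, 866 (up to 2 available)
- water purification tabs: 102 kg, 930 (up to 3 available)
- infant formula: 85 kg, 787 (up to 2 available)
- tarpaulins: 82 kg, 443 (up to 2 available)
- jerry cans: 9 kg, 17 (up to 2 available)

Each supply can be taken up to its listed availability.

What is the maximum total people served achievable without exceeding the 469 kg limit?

Greedy by ratio would take 3×school kits + tool kits + 2×medical dressings + jerry cans: 465 kg used, total 4547.
Replace school kits and tool kits and jerry cans with 2×infant formula: the trade gains 27 net, giving 4574 at 468 kg.

4574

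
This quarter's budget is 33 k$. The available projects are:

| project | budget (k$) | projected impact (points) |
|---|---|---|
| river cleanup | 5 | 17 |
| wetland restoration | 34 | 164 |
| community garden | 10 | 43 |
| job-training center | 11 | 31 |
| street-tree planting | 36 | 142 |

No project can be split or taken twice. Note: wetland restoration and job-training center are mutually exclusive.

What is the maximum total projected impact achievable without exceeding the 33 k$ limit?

The ratio ordering already packs tightly: river cleanup + community garden + job-training center, 26 k$, 91.
The spare 7 k$ is too small for any remaining project, and no feasible exchange beats 91.

91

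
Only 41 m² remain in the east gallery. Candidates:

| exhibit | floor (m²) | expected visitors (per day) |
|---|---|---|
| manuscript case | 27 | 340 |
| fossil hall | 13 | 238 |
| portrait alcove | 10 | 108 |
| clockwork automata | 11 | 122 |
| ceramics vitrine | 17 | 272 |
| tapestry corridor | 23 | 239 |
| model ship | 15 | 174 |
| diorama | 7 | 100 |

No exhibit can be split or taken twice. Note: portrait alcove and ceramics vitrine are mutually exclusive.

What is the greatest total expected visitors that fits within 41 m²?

632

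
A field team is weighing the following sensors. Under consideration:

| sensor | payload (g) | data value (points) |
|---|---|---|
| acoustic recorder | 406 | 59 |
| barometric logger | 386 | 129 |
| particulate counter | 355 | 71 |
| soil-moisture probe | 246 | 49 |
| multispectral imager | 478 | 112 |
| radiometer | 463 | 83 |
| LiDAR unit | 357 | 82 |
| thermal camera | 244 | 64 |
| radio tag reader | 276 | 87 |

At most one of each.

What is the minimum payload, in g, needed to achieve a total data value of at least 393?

Minimise g subject to total data value ≥ 393.
Taking barometric logger + particulate counter + multispectral imager + radio tag reader gives 399 (≥ 393) for 1495 g.
Any bundle with less than 1495 g falls short of 393.

1495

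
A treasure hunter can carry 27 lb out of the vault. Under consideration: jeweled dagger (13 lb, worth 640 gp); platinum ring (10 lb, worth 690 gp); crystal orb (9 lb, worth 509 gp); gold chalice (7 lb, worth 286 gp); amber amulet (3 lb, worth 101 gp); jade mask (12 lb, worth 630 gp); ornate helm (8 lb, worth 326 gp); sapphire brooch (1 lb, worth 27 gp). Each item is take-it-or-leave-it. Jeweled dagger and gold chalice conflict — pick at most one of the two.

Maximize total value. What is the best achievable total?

1525

A density-first pass picks platinum ring + crystal orb + gold chalice + sapphire brooch — 1512 at 27 lb.
Dropping gold chalice and sapphire brooch frees 8 lb; slotting in ornate helm (8 lb) lifts the total to 1525 at 27 lb.
Nothing else feasible within 27 lb beats 1525.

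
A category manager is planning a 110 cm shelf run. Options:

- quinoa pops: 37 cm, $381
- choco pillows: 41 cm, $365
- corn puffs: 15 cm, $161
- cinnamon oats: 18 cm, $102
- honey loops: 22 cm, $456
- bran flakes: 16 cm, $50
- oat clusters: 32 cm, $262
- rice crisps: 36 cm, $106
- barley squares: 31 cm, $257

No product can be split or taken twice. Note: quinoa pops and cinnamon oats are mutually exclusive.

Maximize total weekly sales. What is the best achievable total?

1260

Filling by ratio: quinoa pops + corn puffs + honey loops + barley squares for 1255, with 5 cm left unused.
Dropping barley squares frees 31 cm; slotting in oat clusters (32 cm) lifts the total to 1260 at 106 cm.
That's the maximum — no feasible swap from here does better than 1260.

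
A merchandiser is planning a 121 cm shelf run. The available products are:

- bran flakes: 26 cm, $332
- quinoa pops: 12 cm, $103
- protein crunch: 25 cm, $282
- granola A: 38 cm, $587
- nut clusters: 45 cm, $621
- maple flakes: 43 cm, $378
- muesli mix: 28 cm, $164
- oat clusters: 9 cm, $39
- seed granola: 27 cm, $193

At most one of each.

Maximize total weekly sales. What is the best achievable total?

1643

Ranking by ratio (weekly sales/cm): granola A 15.45, nut clusters 13.80, bran flakes 12.77.
Bran flakes + quinoa pops + granola A + nut clusters uses 121 of the 121 cm and totals 1643.
Next best is quinoa pops + protein crunch + granola A + nut clusters at 1593 (120 cm) — short by 50.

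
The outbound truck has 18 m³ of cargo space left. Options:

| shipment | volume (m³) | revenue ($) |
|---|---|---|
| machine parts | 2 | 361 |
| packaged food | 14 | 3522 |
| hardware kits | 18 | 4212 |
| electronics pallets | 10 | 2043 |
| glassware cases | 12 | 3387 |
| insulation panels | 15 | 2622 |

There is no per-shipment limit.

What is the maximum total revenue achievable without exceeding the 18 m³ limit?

4470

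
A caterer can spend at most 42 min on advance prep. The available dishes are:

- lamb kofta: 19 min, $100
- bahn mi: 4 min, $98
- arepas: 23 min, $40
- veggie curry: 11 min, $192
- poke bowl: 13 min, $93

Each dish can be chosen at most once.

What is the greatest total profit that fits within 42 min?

390

Filling by ratio: bahn mi + veggie curry + poke bowl for 383, with 14 min left unused.
Replace poke bowl with lamb kofta: the trade gains 7 net, giving 390 at 34 min.
No other feasible combination exceeds 390.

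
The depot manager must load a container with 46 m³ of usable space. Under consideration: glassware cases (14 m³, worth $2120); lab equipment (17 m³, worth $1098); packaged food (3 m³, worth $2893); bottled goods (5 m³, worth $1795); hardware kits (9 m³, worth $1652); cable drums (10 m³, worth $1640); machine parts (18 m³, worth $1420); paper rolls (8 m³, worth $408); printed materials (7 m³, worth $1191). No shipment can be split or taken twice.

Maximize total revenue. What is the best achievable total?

Density check — packaged food 964.33, bottled goods 359.00, hardware kits 183.56, printed materials 170.14 are the best per m³.
Filling by ratio: packaged food + bottled goods + hardware kits + cable drums + paper rolls + printed materials for 9579, with 4 m³ left unused.
Replace paper rolls and printed materials with glassware cases: the trade gains 521 net, giving 10100 at 41 m³.
The spare 5 m³ is too small for any remaining shipment, and no exchange beats 10100.

10100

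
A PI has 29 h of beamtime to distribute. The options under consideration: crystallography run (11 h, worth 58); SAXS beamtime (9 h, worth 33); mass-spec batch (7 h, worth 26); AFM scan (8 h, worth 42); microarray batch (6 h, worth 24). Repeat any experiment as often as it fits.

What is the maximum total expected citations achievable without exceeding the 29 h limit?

142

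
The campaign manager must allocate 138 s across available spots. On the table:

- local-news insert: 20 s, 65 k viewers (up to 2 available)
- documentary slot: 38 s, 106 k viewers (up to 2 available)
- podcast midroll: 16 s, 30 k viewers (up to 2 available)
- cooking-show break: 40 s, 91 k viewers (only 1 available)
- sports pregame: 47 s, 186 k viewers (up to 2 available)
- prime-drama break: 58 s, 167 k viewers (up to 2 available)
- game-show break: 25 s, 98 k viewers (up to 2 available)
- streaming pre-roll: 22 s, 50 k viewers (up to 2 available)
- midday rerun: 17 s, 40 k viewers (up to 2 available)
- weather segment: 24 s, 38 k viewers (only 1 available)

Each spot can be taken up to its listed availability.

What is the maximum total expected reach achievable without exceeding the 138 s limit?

512

Filling by ratio: 2×sports pregame + game-show break + midday rerun for 510, with 2 s left unused.
Dropping sports pregame and midday rerun frees 64 s; slotting in 2×local-news insert + game-show break (65 s) lifts the total to 512 at 137 s.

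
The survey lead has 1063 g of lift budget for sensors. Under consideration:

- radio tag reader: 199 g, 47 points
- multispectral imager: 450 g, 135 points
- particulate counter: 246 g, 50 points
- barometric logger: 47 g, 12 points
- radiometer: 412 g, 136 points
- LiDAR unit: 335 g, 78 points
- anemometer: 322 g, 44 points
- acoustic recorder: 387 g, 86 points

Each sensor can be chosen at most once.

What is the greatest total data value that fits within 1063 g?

Taking the top-ratio sensors first gives multispectral imager + barometric logger + radiometer for 283 (909 g).
The 47 g tied up in barometric logger is better spent on radio tag reader — total rises to 318 (1061 g).
The closest alternative, multispectral imager + barometric logger + radiometer, reaches only 283.

318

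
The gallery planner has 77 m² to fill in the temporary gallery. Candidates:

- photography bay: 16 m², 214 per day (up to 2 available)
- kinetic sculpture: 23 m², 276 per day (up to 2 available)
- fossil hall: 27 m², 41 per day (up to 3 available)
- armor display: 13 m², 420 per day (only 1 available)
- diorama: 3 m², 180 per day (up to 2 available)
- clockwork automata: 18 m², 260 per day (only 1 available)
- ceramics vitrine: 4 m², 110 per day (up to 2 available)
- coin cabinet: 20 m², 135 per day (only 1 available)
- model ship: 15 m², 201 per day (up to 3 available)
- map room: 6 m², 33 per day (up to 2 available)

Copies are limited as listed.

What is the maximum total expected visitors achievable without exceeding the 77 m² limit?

By expected visitors per m²: diorama 60.00, armor display 32.31, ceramics vitrine 27.50, clockwork automata 14.44 lead.
Taking the top-ratio exhibits first gives armor display + 2×diorama + clockwork automata + 2×ceramics vitrine + 2×model ship for 1662 (75 m²).
Dropping 2×model ship frees 30 m²; slotting in 2×photography bay (32 m²) lifts the total to 1688 at 77 m².
Nothing else within 77 m² beats 1688.

1688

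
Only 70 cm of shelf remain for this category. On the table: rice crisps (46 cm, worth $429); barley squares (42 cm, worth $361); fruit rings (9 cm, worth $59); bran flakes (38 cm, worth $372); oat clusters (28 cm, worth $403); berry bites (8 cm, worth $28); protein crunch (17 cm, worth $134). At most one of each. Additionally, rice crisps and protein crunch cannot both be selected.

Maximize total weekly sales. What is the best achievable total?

775

Ranking by ratio (weekly sales/cm): oat clusters 14.39, bran flakes 9.79, rice crisps 9.33, barley squares 8.60.
Taking bran flakes + oat clusters: 66 cm used, 775 in weekly sales.
The closest alternative, barley squares + oat clusters, reaches only 764.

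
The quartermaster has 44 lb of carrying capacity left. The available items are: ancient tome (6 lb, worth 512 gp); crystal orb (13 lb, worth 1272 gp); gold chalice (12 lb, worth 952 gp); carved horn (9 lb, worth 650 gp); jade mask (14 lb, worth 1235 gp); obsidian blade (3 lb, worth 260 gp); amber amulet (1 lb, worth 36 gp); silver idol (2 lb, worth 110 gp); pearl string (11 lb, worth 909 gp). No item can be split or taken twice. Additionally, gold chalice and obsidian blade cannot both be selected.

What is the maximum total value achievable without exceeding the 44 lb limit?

3928

Ranking by ratio (value/lb): crystal orb 97.85, jade mask 88.21, obsidian blade 86.67, ancient tome 85.33.
Filling by ratio: ancient tome + crystal orb + jade mask + obsidian blade + amber amulet + silver idol for 3425, with 5 lb left unused.
Replace obsidian blade and amber amulet and silver idol with pearl string: the trade gains 503 net, giving 3928 at 44 lb.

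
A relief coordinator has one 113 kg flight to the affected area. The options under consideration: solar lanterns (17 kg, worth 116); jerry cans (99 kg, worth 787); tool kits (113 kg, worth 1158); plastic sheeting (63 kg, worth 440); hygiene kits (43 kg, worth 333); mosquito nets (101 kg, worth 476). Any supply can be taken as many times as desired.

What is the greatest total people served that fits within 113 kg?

1158

Tool kits uses 113 of the 113 kg and totals 1158.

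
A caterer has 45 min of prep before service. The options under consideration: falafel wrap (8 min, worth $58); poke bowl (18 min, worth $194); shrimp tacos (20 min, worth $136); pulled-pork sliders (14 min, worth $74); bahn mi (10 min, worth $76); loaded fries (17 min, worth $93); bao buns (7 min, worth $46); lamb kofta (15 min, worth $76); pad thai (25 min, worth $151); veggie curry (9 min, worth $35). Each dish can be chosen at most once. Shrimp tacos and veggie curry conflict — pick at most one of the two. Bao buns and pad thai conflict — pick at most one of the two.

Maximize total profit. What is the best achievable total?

376

The ratio heuristic lands on falafel wrap + poke bowl + bahn mi + bao buns (374) but leaves 2 min idle.
Dropping falafel wrap and bahn mi frees 18 min; slotting in shrimp tacos (20 min) lifts the total to 376 at 45 min.
Runner-up falafel wrap + poke bowl + bahn mi + bao buns tops out at 374.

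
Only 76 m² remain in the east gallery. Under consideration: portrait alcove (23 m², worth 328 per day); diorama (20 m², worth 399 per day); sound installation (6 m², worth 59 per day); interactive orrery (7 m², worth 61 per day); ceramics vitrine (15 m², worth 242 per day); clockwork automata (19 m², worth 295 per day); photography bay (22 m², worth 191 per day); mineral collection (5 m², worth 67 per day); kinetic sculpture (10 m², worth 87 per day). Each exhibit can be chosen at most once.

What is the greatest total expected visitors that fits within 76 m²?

Filling by ratio: diorama + sound installation + interactive orrery + ceramics vitrine + clockwork automata + mineral collection for 1123, with 4 m² left unused.
Replace clockwork automata with portrait alcove: the trade gains 33 net, giving 1156 at 76 m².
Next best is diorama + interactive orrery + ceramics vitrine + clockwork automata + mineral collection + kinetic sculpture at 1151 (76 m²) — short by 5.

1156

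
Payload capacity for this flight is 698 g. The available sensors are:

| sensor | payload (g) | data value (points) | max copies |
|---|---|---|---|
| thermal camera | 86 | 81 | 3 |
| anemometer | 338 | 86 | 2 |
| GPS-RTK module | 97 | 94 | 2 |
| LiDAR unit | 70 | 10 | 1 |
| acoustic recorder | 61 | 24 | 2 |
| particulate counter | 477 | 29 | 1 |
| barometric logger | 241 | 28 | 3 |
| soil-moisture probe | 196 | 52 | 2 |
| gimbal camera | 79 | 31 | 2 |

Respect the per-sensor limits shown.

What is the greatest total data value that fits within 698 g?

By data value per g: GPS-RTK module 0.97, thermal camera 0.94, acoustic recorder 0.39, gimbal camera 0.39 lead.
The ratio heuristic lands on 3×thermal camera + 2×GPS-RTK module + 2×acoustic recorder + gimbal camera (510) but leaves 45 g idle.
Dropping acoustic recorder frees 61 g; slotting in gimbal camera (79 g) lifts the total to 517 at 671 g.
That's the maximum — no swap from here does better than 517.

517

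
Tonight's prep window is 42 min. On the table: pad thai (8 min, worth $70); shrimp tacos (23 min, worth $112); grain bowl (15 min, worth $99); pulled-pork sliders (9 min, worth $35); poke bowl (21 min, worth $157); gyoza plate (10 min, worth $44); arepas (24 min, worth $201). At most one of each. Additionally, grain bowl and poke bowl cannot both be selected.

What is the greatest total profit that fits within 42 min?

Taking pad thai + gyoza plate + arepas: 42 min used, 315 in profit.
No other feasible combination exceeds 315.

315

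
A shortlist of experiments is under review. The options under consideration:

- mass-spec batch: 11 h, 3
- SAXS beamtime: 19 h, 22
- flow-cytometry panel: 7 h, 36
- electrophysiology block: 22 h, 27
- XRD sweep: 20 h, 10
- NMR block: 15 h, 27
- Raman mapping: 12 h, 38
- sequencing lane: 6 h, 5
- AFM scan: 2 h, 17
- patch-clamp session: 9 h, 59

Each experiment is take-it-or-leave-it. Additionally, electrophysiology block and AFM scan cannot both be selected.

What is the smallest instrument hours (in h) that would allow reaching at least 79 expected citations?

Look for the lowest-instrument combination reaching 79.
Taking flow-cytometry panel + patch-clamp session gives 95 (≥ 79) for 16 h.
No combination under 16 h hits 79.

16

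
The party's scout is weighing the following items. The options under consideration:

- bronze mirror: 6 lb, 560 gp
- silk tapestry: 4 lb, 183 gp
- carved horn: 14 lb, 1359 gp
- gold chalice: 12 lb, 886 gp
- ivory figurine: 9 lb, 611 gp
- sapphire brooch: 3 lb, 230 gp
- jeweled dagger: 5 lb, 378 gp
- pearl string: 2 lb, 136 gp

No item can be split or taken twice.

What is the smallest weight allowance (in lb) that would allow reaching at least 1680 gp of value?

19

Look for the lowest-weight combination reaching 1680.
carved horn + jeweled dagger: 1737 value at 19 lb.
No combination under 19 lb hits 1680.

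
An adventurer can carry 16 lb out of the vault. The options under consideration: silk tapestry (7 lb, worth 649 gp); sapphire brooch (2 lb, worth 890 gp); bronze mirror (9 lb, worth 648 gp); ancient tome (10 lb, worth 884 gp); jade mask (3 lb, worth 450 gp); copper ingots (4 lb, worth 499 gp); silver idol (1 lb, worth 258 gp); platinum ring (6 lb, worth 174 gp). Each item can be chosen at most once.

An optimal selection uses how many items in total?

Optimal total is 2488.
For example silk tapestry + sapphire brooch + jade mask + copper ingots achieves it, using 16 lb.
Any selection reaching 2488 contains exactly 4 items.

4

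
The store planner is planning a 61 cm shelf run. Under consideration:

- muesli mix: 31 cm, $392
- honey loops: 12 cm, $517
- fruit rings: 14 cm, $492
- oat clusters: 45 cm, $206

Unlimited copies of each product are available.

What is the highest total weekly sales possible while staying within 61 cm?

5×honey loops uses 60 of the 61 cm and totals 2585.
No other feasible combination exceeds 2585.

2585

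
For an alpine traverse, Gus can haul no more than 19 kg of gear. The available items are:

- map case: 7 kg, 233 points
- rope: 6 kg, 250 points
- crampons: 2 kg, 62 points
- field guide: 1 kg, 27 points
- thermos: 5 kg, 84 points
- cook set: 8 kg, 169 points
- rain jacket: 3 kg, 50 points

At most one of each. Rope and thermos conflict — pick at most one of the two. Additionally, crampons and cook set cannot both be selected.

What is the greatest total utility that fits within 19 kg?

Map case + rope + crampons + field guide + rain jacket uses 19 of the 19 kg and totals 622.
Every other selection either busts 19 kg or breaks a pairing rule or fails to beat 622.

622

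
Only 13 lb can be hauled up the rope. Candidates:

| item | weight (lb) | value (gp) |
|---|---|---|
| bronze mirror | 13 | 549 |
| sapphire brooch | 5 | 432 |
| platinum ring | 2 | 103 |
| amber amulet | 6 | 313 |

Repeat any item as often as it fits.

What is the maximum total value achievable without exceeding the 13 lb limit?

967

2×sapphire brooch + platinum ring uses 12 of the 13 lb and totals 967.
Every other selection either busts 13 lb or fails to beat 967.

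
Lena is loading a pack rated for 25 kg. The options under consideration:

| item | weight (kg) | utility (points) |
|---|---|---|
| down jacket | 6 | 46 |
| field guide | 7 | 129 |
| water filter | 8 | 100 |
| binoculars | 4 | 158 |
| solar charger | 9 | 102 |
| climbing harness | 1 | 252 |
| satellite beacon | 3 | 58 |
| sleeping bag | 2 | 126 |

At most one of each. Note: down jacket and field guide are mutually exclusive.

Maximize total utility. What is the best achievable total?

Density check — climbing harness 252.00, sleeping bag 63.00, binoculars 39.50, satellite beacon 19.33 are the best per kg.
Taking field guide + water filter + binoculars + climbing harness + satellite beacon + sleeping bag: 25 kg used, 823 in utility.
The closest alternative, field guide + binoculars + solar charger + climbing harness + sleeping bag, reaches only 767.

823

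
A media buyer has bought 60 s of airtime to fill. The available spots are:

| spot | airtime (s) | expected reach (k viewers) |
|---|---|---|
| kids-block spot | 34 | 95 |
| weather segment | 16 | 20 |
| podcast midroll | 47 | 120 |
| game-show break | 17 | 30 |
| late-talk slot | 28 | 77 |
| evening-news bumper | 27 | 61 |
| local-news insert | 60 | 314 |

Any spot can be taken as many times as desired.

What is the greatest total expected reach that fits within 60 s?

314

Taking local-news insert: 60 s used, 314 in expected reach.
Every other selection either busts 60 s or fails to beat 314.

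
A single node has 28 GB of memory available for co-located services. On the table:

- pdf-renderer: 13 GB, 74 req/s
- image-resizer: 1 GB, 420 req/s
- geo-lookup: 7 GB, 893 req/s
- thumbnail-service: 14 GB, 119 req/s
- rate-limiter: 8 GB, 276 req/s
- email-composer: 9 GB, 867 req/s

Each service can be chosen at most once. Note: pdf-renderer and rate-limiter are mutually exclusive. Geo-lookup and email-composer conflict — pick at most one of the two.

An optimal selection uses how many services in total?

The maximum throughput within 28 GB is 1589.
image-resizer + geo-lookup + rate-limiter hits 1589 at 16 GB.
Any selection reaching 1589 contains exactly 3 services.

3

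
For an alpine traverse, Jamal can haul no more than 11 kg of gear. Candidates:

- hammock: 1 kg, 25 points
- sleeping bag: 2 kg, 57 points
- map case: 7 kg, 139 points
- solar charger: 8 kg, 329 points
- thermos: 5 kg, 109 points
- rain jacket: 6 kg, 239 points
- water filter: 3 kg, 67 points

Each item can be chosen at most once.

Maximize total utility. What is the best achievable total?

411

The ratio ordering already packs tightly: hammock + sleeping bag + solar charger, 11 kg, 411.
An exhaustive check of the 128 subsets confirms 411.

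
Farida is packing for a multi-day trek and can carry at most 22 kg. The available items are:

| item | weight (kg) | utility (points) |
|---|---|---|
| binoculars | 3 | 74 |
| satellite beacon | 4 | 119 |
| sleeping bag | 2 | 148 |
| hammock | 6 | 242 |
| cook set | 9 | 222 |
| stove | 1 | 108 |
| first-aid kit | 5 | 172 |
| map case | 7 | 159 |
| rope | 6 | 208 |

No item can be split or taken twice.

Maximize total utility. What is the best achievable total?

899

Filling by ratio: sleeping bag + hammock + stove + first-aid kit + rope for 878, with 2 kg left unused.
Replace first-aid kit with binoculars + satellite beacon: the trade gains 21 net, giving 899 at 22 kg.
The closest alternative, sleeping bag + hammock + stove + first-aid kit + rope, reaches only 878.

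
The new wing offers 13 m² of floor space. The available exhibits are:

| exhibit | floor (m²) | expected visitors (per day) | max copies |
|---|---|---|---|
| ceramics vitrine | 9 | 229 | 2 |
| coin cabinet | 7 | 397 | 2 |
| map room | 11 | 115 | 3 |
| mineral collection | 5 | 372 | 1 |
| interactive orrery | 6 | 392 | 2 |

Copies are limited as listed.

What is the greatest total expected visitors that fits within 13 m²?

789

Density check — mineral collection 74.40, interactive orrery 65.33, coin cabinet 56.71 are the best per m².
Greedy by ratio would take mineral collection + interactive orrery: 11 m² used, total 764.
Dropping mineral collection frees 5 m²; slotting in coin cabinet (7 m²) lifts the total to 789 at 13 m².
That's the maximum — no swap from here does better than 789.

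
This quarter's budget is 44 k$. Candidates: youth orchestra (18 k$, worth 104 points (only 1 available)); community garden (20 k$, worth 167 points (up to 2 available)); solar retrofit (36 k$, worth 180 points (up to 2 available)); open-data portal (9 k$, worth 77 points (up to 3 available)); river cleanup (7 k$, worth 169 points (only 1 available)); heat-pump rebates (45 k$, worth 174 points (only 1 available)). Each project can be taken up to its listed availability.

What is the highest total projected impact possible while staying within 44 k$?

427

Greedy by ratio would take 3×open-data portal + river cleanup: 34 k$ used, total 400.
Dropping open-data portal frees 9 k$; slotting in youth orchestra (18 k$) lifts the total to 427 at 43 k$.
Nothing else within 44 k$ beats 427.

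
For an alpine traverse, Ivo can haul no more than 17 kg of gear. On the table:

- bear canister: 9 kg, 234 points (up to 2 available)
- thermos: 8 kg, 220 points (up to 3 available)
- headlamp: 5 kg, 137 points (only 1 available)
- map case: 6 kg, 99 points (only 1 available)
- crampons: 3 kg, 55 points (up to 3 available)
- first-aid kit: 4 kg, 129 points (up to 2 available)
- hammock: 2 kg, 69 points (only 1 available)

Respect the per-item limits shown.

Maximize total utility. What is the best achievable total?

492

Greedy by ratio would take headlamp + 2×first-aid kit + hammock: 15 kg used, total 464.
Replace headlamp and hammock with bear canister: the trade gains 28 net, giving 492 at 17 kg.
That's the maximum — no swap from here does better than 492.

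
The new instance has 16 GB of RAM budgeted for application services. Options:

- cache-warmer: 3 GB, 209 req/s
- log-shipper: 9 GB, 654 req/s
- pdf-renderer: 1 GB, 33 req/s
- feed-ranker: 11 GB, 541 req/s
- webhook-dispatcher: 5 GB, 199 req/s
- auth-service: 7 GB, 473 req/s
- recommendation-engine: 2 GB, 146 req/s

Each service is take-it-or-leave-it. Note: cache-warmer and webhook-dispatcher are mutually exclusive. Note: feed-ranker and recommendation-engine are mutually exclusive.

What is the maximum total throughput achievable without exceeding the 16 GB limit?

Density check — recommendation-engine 73.00, log-shipper 72.67, cache-warmer 69.67 are the best per GB.
Filling by ratio: cache-warmer + log-shipper + pdf-renderer + recommendation-engine for 1042, with 1 GB left unused.
Replace cache-warmer and pdf-renderer and recommendation-engine with auth-service: the trade gains 85 net, giving 1127 at 16 GB.
Nothing else feasible within 16 GB beats 1127.

1127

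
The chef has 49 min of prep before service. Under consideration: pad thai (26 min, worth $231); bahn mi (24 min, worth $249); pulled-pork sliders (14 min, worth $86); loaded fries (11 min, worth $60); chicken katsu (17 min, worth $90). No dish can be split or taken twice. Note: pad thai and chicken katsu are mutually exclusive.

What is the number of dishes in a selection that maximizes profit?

3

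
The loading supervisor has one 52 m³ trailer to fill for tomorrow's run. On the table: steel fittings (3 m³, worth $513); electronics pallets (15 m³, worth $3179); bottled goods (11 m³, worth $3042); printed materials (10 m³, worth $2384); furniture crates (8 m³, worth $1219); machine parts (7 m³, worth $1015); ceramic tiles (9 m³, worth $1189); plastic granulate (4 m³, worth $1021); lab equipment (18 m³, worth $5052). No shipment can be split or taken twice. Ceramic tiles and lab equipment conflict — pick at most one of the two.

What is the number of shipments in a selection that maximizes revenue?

5

Best achievable revenue is 12807.
For example steel fittings + electronics pallets + bottled goods + plastic granulate + lab equipment achieves it, using 51 m³.
Any selection reaching 12807 contains exactly 5 shipments.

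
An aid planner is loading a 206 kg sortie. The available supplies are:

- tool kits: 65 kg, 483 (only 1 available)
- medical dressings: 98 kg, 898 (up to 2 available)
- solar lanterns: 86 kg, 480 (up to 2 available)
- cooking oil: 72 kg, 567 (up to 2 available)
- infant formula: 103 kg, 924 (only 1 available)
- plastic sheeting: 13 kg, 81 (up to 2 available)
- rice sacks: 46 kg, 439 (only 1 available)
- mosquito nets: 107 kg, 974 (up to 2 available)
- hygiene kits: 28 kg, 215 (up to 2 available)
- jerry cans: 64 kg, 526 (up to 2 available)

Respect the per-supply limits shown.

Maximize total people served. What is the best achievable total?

Filling by ratio: medical dressings + rice sacks + 2×hygiene kits for 1767, with 6 kg left unused.
Replace rice sacks and 2×hygiene kits with mosquito nets: the trade gains 105 net, giving 1872 at 205 kg.

1872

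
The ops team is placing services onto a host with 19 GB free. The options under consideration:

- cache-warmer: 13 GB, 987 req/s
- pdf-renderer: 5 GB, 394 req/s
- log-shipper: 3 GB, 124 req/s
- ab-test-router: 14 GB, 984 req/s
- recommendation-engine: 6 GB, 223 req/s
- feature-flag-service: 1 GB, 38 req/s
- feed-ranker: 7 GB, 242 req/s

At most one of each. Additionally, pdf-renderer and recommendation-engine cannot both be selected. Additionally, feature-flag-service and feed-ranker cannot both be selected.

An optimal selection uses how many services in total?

The maximum throughput within 19 GB is 1419.
For example cache-warmer + pdf-renderer + feature-flag-service achieves it, using 19 GB.
Every optimal selection uses 3 services.

3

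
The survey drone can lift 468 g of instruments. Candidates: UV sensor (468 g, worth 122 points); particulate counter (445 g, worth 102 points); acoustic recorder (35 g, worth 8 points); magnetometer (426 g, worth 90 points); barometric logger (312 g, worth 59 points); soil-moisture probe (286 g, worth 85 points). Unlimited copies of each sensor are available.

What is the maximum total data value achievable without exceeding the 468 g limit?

125

Best packing: 5×acoustic recorder + soil-moisture probe — 461 g, 125 total.
Every other selection either busts 468 g or fails to beat 125.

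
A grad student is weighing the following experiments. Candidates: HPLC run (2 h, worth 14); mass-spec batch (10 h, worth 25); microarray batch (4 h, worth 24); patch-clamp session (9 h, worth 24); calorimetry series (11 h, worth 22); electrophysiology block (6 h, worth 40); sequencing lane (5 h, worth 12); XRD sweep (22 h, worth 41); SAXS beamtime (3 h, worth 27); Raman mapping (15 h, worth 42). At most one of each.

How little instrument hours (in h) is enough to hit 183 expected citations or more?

44

Need the lightest bundle worth ≥ 183.
Taking HPLC run + microarray batch + patch-clamp session + electrophysiology block + sequencing lane + SAXS beamtime + Raman mapping gives 183 (≥ 183) for 44 h.
Any bundle with less than 44 h falls short of 183.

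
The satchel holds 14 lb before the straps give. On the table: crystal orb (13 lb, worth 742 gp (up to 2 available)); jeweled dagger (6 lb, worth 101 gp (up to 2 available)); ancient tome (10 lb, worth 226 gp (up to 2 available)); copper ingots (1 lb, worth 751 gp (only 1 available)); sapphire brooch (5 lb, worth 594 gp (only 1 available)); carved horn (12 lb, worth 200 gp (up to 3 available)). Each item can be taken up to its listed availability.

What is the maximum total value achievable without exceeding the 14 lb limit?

1493

Density check — copper ingots 751.00, sapphire brooch 118.80, crystal orb 57.08, ancient tome 22.60 are the best per lb.
Greedy by ratio would take jeweled dagger + copper ingots + sapphire brooch: 12 lb used, total 1446.
Dropping jeweled dagger and sapphire brooch frees 11 lb; slotting in crystal orb (13 lb) lifts the total to 1493 at 14 lb.
Nothing else within 14 lb beats 1493.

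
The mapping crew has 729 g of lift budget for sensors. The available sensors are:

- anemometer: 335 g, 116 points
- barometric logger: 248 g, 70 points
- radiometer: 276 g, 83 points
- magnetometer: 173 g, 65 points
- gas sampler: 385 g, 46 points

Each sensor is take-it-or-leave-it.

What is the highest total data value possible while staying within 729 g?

218

Greedy by ratio would take anemometer + magnetometer: 508 g used, total 181.
The 335 g tied up in anemometer is better spent on barometric logger + radiometer — total rises to 218 (697 g).
No other feasible combination exceeds 218.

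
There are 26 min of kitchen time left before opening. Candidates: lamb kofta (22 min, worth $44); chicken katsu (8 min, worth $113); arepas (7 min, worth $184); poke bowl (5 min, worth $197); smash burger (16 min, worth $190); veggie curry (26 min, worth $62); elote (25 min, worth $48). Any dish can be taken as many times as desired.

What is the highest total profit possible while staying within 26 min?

5×poke bowl uses 25 of the 26 min and totals 985.
Nothing else within 26 min beats 985.

985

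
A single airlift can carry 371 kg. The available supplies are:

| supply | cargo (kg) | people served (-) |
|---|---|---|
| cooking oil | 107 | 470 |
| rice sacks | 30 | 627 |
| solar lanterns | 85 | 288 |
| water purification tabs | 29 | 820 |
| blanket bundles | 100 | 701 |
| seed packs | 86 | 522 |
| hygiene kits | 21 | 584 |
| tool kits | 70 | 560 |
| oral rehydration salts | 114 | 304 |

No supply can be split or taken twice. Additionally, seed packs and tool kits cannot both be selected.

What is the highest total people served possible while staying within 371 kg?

3762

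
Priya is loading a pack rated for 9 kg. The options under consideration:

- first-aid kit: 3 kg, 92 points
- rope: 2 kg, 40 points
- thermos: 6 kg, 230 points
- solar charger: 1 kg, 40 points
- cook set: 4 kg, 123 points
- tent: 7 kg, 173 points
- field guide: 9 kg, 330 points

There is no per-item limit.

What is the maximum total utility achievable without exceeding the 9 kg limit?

360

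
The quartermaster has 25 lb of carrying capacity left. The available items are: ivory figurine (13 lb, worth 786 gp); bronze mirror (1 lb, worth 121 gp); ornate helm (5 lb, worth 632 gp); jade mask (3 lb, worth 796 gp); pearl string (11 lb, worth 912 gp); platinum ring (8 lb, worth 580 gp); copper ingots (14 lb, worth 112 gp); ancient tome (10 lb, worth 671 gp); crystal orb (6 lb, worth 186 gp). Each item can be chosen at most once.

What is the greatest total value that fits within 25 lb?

2526

Density check — jade mask 265.33, ornate helm 126.40, bronze mirror 121.00 are the best per lb.
The ratio heuristic lands on bronze mirror + ornate helm + jade mask + pearl string (2461) but leaves 5 lb idle.
Replace bronze mirror with crystal orb: the trade gains 65 net, giving 2526 at 25 lb.
Every other selection either busts 25 lb or fails to beat 2526.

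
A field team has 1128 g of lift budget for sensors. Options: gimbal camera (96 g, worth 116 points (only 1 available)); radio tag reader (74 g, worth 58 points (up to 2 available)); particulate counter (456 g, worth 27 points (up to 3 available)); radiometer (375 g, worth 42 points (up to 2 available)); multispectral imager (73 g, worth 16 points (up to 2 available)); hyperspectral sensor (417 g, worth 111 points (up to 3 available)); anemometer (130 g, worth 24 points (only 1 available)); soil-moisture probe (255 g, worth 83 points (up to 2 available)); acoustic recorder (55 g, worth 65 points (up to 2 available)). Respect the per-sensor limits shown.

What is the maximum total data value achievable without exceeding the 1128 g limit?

572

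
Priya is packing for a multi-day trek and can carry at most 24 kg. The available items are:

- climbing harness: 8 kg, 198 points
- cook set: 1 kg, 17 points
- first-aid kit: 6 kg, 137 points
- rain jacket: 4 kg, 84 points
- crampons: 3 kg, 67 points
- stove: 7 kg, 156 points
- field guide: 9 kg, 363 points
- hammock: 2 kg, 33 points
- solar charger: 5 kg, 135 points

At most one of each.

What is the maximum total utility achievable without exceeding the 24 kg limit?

729

The ratio heuristic lands on climbing harness + cook set + field guide + solar charger (713) but leaves 1 kg idle.
Dropping cook set frees 1 kg; slotting in hammock (2 kg) lifts the total to 729 at 24 kg.
Runner-up crampons + stove + field guide + solar charger tops out at 721.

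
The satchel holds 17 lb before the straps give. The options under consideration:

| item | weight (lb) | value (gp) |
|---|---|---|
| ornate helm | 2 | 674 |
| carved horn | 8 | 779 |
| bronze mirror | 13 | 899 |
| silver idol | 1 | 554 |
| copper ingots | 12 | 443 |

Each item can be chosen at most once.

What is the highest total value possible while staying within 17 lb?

Density check — silver idol 554.00, ornate helm 337.00, carved horn 97.38, bronze mirror 69.15 are the best per lb.
Greedy by ratio would take ornate helm + carved horn + silver idol: 11 lb used, total 2007.
Replace carved horn with bronze mirror: the trade gains 120 net, giving 2127 at 16 lb.
Runner-up ornate helm + carved horn + silver idol tops out at 2007.

2127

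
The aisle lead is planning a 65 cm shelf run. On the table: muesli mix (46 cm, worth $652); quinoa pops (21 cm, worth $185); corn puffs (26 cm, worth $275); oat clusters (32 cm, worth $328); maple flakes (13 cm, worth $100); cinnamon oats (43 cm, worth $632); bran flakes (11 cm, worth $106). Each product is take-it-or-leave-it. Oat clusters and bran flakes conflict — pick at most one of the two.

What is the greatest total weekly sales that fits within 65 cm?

Density check — cinnamon oats 14.70, muesli mix 14.17, corn puffs 10.58, oat clusters 10.25 are the best per cm.
The ratio heuristic lands on cinnamon oats + bran flakes (738) but leaves 11 cm idle.
The 11 cm tied up in bran flakes is better spent on quinoa pops — total rises to 817 (64 cm).

817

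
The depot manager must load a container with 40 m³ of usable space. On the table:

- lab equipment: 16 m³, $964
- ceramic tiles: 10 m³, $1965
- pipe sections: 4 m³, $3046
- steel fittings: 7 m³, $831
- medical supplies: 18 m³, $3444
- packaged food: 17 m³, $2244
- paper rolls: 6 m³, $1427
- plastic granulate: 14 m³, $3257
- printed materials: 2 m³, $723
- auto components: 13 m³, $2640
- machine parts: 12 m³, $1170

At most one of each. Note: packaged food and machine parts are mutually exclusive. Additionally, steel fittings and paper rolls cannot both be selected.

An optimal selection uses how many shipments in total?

Best achievable revenue is 11093.
pipe sections + paper rolls + plastic granulate + printed materials + auto components hits 11093 at 39 m³.
All optima have 5 shipments.

5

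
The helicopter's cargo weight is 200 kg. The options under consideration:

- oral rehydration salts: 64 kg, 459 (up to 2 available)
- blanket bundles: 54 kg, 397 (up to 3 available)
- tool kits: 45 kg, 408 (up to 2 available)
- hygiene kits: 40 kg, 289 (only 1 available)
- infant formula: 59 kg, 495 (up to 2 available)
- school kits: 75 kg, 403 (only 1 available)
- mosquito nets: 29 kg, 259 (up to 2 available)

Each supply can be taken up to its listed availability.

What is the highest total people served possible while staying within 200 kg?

By people served per kg: tool kits 9.07, mosquito nets 8.93, infant formula 8.39, blanket bundles 7.35 lead.
Filling by ratio: 2×tool kits + hygiene kits + 2×mosquito nets for 1623, with 12 kg left unused.
Replace tool kits and hygiene kits and mosquito nets with 2×infant formula: the trade gains 34 net, giving 1657 at 192 kg.
The spare 8 kg is too small for any remaining supply, and no exchange beats 1657.

1657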